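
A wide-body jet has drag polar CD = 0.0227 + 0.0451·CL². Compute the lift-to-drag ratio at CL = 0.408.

CD = 0.0227 + 0.0451 × 0.408² = 0.03021
L/D = CL/CD = 0.408 / 0.03021 = 13.5

L/D = 13.5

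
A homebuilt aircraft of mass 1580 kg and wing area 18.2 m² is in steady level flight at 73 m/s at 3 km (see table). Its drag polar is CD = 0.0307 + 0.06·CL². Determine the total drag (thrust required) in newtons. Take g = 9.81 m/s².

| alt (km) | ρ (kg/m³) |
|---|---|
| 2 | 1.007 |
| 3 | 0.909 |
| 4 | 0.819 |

D = 1680 N

At 3 km, from the table: ρ = 0.909 kg/m³.
Level flight ⇒ L = W = m·g = 1580 × 9.81 = 15500 N.
Dynamic pressure q = 0.5 × 0.909 × 73² = 2422 Pa.
CL = 2W/(ρv²S) = 2×15500/(0.909×73²×18.2) = 0.3516.
CD = 0.0307 + 0.06 × 0.3516² = 0.03812.
D = q·S·CD = 2422 × 18.2 × 0.03812 = 1680 N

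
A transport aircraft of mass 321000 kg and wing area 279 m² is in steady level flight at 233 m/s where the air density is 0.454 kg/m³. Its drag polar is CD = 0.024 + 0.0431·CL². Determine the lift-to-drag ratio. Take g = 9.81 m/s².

In steady level flight, lift balances weight: W = mg = 321000 × 9.81 = 3.149×10^6 N.
q = ½ρv² = ½ × 0.454 × 233² = 12320 Pa.
CL = W/(q·S) = 3.149×10^6 / (12320 × 279) = 0.9159.
CD = 0.024 + 0.0431 × 0.9159² = 0.06015.
L/D = CL/CD = 0.9159 / 0.06015 = 15.2

L/D = 15.2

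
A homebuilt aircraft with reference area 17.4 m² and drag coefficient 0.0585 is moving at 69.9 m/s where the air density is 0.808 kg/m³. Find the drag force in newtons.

D = ½ρv²S·CD = ½ × 0.808 × 69.9² × 17.4 × 0.0585 = 2010 N

D = 2010 N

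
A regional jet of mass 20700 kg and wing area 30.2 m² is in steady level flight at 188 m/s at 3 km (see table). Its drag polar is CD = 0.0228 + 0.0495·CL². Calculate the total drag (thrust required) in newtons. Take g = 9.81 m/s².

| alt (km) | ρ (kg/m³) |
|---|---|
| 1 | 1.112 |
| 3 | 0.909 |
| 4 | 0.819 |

At 3 km, from the table: ρ = 0.909 kg/m³.
In steady level flight, lift balances weight: W = mg = 20700 × 9.81 = 2.0307×10^5 N.
Dynamic pressure q = 0.5 × 0.909 × 188² = 16060 Pa.
CL = W/(q·S) = 2.0307×10^5 / (16060 × 30.2) = 0.4186.
CD = 0.0228 + 0.0495 × 0.4186² = 0.03147.
D = q·S·CD = 16060 × 30.2 × 0.03147 = 15270 N

D = 15300 N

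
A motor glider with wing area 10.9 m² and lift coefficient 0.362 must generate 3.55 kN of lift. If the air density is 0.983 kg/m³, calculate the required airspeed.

v = 42.8 m/s

L = ½ρv²S·CL ⇒ v = √(2L/(ρ·S·CL))
v = √(2 × 3550 / (0.983 × 10.9 × 0.362)) = √1831 = 42.8 m/s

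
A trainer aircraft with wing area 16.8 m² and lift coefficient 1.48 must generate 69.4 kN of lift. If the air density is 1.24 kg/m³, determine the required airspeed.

v = 67.1 m/s

L = ½ρv²S·CL ⇒ v = √(2L/(ρ·S·CL))
v = √(2 × 69400 / (1.24 × 16.8 × 1.48)) = √4502 = 67.1 m/s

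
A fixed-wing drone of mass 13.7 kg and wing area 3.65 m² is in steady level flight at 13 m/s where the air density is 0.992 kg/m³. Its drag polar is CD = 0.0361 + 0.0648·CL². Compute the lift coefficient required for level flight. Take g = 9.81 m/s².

Level flight ⇒ L = W = m·g = 13.7 × 9.81 = 134.4 N.
Dynamic pressure q = 0.5 × 0.992 × 13² = 83.82 Pa.
CL = 2W/(ρv²S) = 2×134.4/(0.992×13²×3.65) = 0.4393.

CL = 0.439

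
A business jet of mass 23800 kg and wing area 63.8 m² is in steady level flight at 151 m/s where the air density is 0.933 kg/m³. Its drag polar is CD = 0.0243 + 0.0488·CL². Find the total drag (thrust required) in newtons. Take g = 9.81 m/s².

D = 20400 N

In steady level flight, lift balances weight: W = mg = 23800 × 9.81 = 2.3348×10^5 N.
Dynamic pressure q = 0.5 × 0.933 × 151² = 10640 Pa.
Required CL = L/(qS) = 2.3348×10^5/(10640·63.8) = 0.344.
CD = 0.0243 + 0.0488 × 0.344² = 0.03008.
D = q·S·CD = 10640 × 63.8 × 0.03008 = 20410 N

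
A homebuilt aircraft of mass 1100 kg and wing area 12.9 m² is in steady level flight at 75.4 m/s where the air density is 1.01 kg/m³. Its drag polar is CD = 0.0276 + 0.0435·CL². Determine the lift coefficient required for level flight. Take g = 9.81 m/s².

CL = 0.291

In steady level flight, lift balances weight: W = mg = 1100 × 9.81 = 10791 N.
Dynamic pressure q = 0.5 × 1.01 × 75.4² = 2871 Pa.
Required CL = L/(qS) = 10791/(2871·12.9) = 0.2914.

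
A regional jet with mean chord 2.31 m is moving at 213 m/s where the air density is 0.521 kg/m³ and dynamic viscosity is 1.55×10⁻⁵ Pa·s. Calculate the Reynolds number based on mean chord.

Re = ρ·v·c/μ = 0.521 × 213 × 2.31 / (1.55×10⁻⁵) = 1.65×10^7

Re = 1.65×10^7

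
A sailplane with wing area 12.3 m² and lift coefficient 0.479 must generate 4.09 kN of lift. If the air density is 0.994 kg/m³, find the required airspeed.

v = 37.4 m/s

L = ½ρv²S·CL ⇒ v = √(2L/(ρ·S·CL))
v = √(2 × 4090 / (0.994 × 12.3 × 0.479)) = √1397 = 37.4 m/s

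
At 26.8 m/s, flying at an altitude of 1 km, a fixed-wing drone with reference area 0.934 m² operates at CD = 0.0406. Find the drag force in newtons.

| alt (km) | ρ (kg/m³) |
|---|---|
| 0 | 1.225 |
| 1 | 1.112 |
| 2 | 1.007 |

At 1 km, from the table: ρ = 1.112 kg/m³.
D = ½ρv²S·CD = ½ × 1.112 × 26.8² × 0.934 × 0.0406 = 15.1 N

D = 15.1 N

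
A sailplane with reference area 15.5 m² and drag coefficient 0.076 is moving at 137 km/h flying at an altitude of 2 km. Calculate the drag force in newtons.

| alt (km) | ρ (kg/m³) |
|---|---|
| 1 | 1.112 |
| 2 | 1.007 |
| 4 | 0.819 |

D = 859 N

At 2 km, from the table: ρ = 1.007 kg/m³.
Convert speed: v = 137 km/h ÷ 3.6 = 38.06 m/s.
D = ½ρv²S·CD = ½ × 1.007 × 38.06² × 15.5 × 0.076 = 859 N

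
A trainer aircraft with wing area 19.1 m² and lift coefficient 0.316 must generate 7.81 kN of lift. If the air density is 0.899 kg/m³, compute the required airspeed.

v = 53.7 m/s

L = ½ρv²S·CL ⇒ v = √(2L/(ρ·S·CL))
v = √(2 × 7810 / (0.899 × 19.1 × 0.316)) = √2879 = 53.7 m/s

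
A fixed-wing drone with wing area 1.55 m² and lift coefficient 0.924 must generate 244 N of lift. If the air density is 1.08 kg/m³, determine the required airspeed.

L = ½ρv²S·CL ⇒ v = √(2L/(ρ·S·CL))
v = √(2 × 244 / (1.08 × 1.55 × 0.924)) = √315.5 = 17.8 m/s

v = 17.8 m/s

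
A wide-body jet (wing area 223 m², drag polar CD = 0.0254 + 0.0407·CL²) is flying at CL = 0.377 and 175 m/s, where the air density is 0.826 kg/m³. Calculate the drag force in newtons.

CD = 0.0254 + 0.0407 × 0.377² = 0.03118
D = ½ρv²S·CD = ½ × 0.826 × 175² × 223 × 0.03118 = 88000 N

D = 88000 N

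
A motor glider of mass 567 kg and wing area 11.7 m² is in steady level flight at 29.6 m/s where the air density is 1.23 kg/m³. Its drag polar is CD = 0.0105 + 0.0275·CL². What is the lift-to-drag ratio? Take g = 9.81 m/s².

In steady level flight, lift balances weight: W = mg = 567 × 9.81 = 5562.3 N.
Dynamic pressure q = 0.5 × 1.23 × 29.6² = 538.8 Pa.
Required CL = L/(qS) = 5562.3/(538.8·11.7) = 0.8823.
CD = 0.0105 + 0.0275 × 0.8823² = 0.03191.
L/D = CL/CD = 0.8823 / 0.03191 = 27.7

L/D = 27.7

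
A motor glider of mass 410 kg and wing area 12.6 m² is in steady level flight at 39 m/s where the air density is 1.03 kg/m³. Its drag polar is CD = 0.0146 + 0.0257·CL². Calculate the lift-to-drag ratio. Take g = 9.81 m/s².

L/D = 21.6

In steady level flight, lift balances weight: W = mg = 410 × 9.81 = 4022.1 N.
Dynamic pressure q = 0.5 × 1.03 × 39² = 783.3 Pa.
CL = 2W/(ρv²S) = 2×4022.1/(1.03×39²×12.6) = 0.4075.
CD = 0.0146 + 0.0257 × 0.4075² = 0.01887.
L/D = CL/CD = 0.4075 / 0.01887 = 21.6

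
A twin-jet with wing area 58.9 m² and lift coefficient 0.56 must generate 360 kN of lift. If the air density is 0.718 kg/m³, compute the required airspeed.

L = ½ρv²S·CL ⇒ v = √(2L/(ρ·S·CL))
v = √(2 × 3.6×10^5 / (0.718 × 58.9 × 0.56)) = √30400 = 174 m/s

v = 174 m/s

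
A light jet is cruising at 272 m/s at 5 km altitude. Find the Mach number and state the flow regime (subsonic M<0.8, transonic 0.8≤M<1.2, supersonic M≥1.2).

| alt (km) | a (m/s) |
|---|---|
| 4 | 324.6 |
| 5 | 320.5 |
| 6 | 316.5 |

At 5 km, from the table: a = 320.5 m/s.
M = v/a = 272 / 320.5 = 0.849
M = 0.849 → transonic.

M = 0.849 (transonic)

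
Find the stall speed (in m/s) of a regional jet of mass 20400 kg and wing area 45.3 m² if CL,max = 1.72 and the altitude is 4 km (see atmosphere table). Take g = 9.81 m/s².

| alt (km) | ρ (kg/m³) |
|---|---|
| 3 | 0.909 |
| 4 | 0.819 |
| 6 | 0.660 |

At 4 km, from the table: ρ = 0.819 kg/m³.
At stall, lift equals weight: L = W = m·g = 20400 × 9.81 = 2.001×10^5 N.
V_stall = √(2W/(ρ·S·CL,max)) = √(2 × 2.001×10^5 / (0.819 × 45.3 × 1.72))
V_stall = √6272 = 79.2 m/s

V_stall = 79.2 m/s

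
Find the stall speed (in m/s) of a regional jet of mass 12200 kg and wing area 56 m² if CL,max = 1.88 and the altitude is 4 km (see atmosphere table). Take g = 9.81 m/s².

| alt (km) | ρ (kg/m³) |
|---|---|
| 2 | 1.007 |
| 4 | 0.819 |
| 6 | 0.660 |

V_stall = 52.7 m/s

At 4 km, from the table: ρ = 0.819 kg/m³.
Stall occurs when L = W at CL,max. W = mg = 12200 × 9.81 = 1.197×10^5 N.
V_stall = √(2W/(ρ·S·CL,max)) = √(2 × 1.197×10^5 / (0.819 × 56 × 1.88))
V_stall = √2776 = 52.7 m/s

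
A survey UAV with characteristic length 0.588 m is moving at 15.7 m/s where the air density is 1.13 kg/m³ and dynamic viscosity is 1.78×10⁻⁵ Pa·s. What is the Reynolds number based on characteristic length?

Re = ρ·v·c/μ = 1.13 × 15.7 × 0.588 / (1.78×10⁻⁵) = 5.86×10^5

Re = 5.86×10^5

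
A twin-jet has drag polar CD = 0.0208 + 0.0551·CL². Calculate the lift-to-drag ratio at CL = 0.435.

L/D = 13.9

CD = 0.0208 + 0.0551 × 0.435² = 0.03123
L/D = CL/CD = 0.435 / 0.03123 = 13.9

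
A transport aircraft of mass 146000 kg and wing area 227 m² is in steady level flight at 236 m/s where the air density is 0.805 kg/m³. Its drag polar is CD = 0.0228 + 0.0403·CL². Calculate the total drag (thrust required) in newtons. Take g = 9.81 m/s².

In steady level flight, lift balances weight: W = mg = 146000 × 9.81 = 1.4323×10^6 N.
Dynamic pressure q = 0.5 × 0.805 × 236² = 22420 Pa.
Required CL = L/(qS) = 1.4323×10^6/(22420·227) = 0.2815.
CD = 0.0228 + 0.0403 × 0.2815² = 0.02599.
D = q·S·CD = 22420 × 227 × 0.02599 = 1.323×10^5 N

D = 1.32×10^5 N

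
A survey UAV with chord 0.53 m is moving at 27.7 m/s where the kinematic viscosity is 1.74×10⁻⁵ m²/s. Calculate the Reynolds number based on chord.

Re = 8.44×10^5

Re = v·c/ν = 27.7 × 0.53 / (1.74×10⁻⁵) = 8.44×10^5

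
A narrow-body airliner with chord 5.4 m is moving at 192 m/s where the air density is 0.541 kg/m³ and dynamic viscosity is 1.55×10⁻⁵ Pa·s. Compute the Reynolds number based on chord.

Re = ρ·v·c/μ = 0.541 × 192 × 5.4 / (1.55×10⁻⁵) = 3.62×10^7

Re = 3.62×10^7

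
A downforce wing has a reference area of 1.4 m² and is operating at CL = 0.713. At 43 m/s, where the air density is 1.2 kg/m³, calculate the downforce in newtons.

L = 1110 N

L = ½ρv²S·CL = ½ × 1.2 × 43² × 1.4 × 0.713 = 1110 N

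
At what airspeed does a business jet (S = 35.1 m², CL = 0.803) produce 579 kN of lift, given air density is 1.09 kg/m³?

v = 194 m/s

L = ½ρv²S·CL ⇒ v = √(2L/(ρ·S·CL))
v = √(2 × 5.79×10^5 / (1.09 × 35.1 × 0.803)) = √37690 = 194 m/s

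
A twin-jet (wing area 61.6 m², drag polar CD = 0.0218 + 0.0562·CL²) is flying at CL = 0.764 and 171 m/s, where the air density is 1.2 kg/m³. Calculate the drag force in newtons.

CD = 0.0218 + 0.0562 × 0.764² = 0.0546
D = ½ρv²S·CD = ½ × 1.2 × 171² × 61.6 × 0.0546 = 59000 N

D = 59000 N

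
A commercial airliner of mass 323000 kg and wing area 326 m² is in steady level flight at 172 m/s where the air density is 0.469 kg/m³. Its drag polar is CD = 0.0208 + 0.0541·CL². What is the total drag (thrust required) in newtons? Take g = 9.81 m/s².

In steady level flight, lift balances weight: W = mg = 323000 × 9.81 = 3.1686×10^6 N.
q = ½ρv² = ½ × 0.469 × 172² = 6937 Pa.
Required CL = L/(qS) = 3.1686×10^6/(6937·326) = 1.401.
CD = 0.0208 + 0.0541 × 1.401² = 0.127.
D = q·S·CD = 6937 × 326 × 0.127 = 2.872×10^5 N

D = 2.87×10^5 N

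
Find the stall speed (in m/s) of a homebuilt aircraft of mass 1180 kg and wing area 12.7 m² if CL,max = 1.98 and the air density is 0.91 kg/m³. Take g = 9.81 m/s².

V_stall = 31.8 m/s

At stall, lift equals weight: L = W = m·g = 1180 × 9.81 = 11580 N.
V_stall = √(2W/(ρ·S·CL,max)) = √(2 × 11580 / (0.91 × 12.7 × 1.98))
V_stall = √1012 = 31.8 m/s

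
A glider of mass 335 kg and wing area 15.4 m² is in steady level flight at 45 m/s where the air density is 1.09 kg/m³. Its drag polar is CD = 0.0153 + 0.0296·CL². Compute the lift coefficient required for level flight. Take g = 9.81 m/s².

CL = 0.193

In steady level flight, lift balances weight: W = mg = 335 × 9.81 = 3286.4 N.
Dynamic pressure q = 0.5 × 1.09 × 45² = 1104 Pa.
CL = 2W/(ρv²S) = 2×3286.4/(1.09×45²×15.4) = 0.1934.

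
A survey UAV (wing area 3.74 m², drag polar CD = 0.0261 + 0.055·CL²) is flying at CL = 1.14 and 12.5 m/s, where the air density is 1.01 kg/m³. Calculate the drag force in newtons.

CD = 0.0261 + 0.055 × 1.14² = 0.09758
D = ½ρv²S·CD = ½ × 1.01 × 12.5² × 3.74 × 0.09758 = 28.8 N

D = 28.8 N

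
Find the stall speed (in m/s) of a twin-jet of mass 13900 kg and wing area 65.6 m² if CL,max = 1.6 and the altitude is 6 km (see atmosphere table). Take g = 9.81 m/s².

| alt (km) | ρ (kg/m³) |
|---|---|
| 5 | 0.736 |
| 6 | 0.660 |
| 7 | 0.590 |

At 6 km, from the table: ρ = 0.660 kg/m³.
At stall, lift equals weight: L = W = m·g = 13900 × 9.81 = 1.364×10^5 N.
V_stall = √(2W/(ρ·S·CL,max)) = √(2 × 1.364×10^5 / (0.66 × 65.6 × 1.6))
V_stall = √3937 = 62.7 m/s

V_stall = 62.7 m/s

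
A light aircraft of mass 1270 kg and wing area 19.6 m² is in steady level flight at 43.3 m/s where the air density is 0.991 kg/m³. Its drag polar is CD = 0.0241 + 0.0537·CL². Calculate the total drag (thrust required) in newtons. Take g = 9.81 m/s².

D = 897 N

In steady level flight, lift balances weight: W = mg = 1270 × 9.81 = 12459 N.
q = ½ρv² = ½ × 0.991 × 43.3² = 929 Pa.
CL = 2W/(ρv²S) = 2×12459/(0.991×43.3²×19.6) = 0.6842.
CD = 0.0241 + 0.0537 × 0.6842² = 0.04924.
D = q·S·CD = 929 × 19.6 × 0.04924 = 896.6 N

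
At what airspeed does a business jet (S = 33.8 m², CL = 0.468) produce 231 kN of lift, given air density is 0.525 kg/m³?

L = ½ρv²S·CL ⇒ v = √(2L/(ρ·S·CL))
v = √(2 × 2.31×10^5 / (0.525 × 33.8 × 0.468)) = √55630 = 236 m/s

v = 236 m/s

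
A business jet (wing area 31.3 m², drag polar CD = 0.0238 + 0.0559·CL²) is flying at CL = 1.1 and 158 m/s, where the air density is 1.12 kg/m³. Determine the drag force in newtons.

CD = 0.0238 + 0.0559 × 1.1² = 0.09144
D = ½ρv²S·CD = ½ × 1.12 × 158² × 31.3 × 0.09144 = 40000 N

D = 40000 N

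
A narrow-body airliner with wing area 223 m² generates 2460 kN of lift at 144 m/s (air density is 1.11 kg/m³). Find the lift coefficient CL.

CL = 0.959

From L = ½ρv²S·CL, rearranging gives CL = 2L/(ρv²S).
CL = 2 × 2.46×10^6 / (1.11 × 144² × 223) = 0.959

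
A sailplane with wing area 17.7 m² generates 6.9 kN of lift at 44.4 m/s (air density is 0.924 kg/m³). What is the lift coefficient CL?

CL = 0.428

From L = ½ρv²S·CL, rearranging gives CL = 2L/(ρv²S).
CL = 2 × 6900 / (0.924 × 44.4² × 17.7) = 0.428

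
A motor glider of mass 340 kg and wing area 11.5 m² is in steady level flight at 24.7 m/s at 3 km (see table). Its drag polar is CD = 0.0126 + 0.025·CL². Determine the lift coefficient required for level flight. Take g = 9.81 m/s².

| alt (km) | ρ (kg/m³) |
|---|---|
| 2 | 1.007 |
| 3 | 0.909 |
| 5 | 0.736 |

CL = 1.05

At 3 km, from the table: ρ = 0.909 kg/m³.
Level flight ⇒ L = W = m·g = 340 × 9.81 = 3335.4 N.
q = ½ρv² = ½ × 0.909 × 24.7² = 277.3 Pa.
CL = 2W/(ρv²S) = 2×3335.4/(0.909×24.7²×11.5) = 1.046.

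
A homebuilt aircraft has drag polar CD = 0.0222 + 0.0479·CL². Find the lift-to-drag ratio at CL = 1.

L/D = 14.3

CD = 0.0222 + 0.0479 × 1² = 0.0701
L/D = CL/CD = 1 / 0.0701 = 14.3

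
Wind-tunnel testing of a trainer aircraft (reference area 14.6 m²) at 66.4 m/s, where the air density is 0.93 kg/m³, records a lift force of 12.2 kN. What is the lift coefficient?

CL = 0.408

From L = ½ρv²S·CL, rearranging gives CL = 2L/(ρv²S).
CL = 2 × 12200 / (0.93 × 66.4² × 14.6) = 0.408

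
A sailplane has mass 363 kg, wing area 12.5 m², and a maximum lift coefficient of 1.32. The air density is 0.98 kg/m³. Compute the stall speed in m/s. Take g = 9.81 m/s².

V_stall = 21 m/s

Stall occurs when L = W at CL,max. W = mg = 363 × 9.81 = 3561 N.
From L = ½ρV²S·CL,max = W: V_stall = √(2W/(ρSCL,max)) = √(2·3561/(0.98·12.5·1.32))
V_stall = √440.4 = 21 m/s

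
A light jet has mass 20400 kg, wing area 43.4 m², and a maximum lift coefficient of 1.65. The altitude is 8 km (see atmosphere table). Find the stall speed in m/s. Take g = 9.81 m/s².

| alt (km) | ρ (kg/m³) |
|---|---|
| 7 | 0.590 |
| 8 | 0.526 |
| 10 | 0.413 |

At 8 km, from the table: ρ = 0.526 kg/m³.
Stall occurs when L = W at CL,max. W = mg = 20400 × 9.81 = 2.001×10^5 N.
From L = ½ρV²S·CL,max = W: V_stall = √(2W/(ρSCL,max)) = √(2·2.001×10^5/(0.526·43.4·1.65))
V_stall = √10630 = 103 m/s

V_stall = 103 m/s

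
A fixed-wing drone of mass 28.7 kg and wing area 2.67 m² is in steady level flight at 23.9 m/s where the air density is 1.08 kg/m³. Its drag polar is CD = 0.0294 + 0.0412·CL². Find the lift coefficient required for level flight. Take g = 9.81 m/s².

In steady level flight, lift balances weight: W = mg = 28.7 × 9.81 = 281.55 N.
Dynamic pressure q = 0.5 × 1.08 × 23.9² = 308.5 Pa.
Required CL = L/(qS) = 281.55/(308.5·2.67) = 0.3419.

CL = 0.342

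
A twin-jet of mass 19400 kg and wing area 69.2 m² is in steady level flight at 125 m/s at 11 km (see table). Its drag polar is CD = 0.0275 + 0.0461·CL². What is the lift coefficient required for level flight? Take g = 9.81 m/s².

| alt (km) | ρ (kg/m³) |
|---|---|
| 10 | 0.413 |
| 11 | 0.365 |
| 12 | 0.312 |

CL = 0.964

At 11 km, from the table: ρ = 0.365 kg/m³.
Level flight ⇒ L = W = m·g = 19400 × 9.81 = 1.9031×10^5 N.
Dynamic pressure q = 0.5 × 0.365 × 125² = 2852 Pa.
CL = W/(q·S) = 1.9031×10^5 / (2852 × 69.2) = 0.9645.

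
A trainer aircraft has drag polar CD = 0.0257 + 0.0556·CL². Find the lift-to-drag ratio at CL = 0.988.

CD = 0.0257 + 0.0556 × 0.988² = 0.07997
L/D = CL/CD = 0.988 / 0.07997 = 12.4

L/D = 12.4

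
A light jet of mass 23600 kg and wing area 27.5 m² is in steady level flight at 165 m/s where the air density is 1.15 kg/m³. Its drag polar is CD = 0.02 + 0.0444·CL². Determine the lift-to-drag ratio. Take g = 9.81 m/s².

L/D = 16.4

In steady level flight, lift balances weight: W = mg = 23600 × 9.81 = 2.3152×10^5 N.
Dynamic pressure q = 0.5 × 1.15 × 165² = 15650 Pa.
CL = 2W/(ρv²S) = 2×2.3152×10^5/(1.15×165²×27.5) = 0.5378.
CD = 0.02 + 0.0444 × 0.5378² = 0.03284.
L/D = CL/CD = 0.5378 / 0.03284 = 16.4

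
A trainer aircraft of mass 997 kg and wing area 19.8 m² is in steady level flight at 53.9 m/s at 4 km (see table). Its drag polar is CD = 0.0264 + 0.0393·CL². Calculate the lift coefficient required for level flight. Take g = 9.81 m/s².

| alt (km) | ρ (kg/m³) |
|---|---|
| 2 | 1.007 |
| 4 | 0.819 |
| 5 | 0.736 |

At 4 km, from the table: ρ = 0.819 kg/m³.
In steady level flight, lift balances weight: W = mg = 997 × 9.81 = 9780.6 N.
q = ½ρv² = ½ × 0.819 × 53.9² = 1190 Pa.
CL = W/(q·S) = 9780.6 / (1190 × 19.8) = 0.4152.

CL = 0.415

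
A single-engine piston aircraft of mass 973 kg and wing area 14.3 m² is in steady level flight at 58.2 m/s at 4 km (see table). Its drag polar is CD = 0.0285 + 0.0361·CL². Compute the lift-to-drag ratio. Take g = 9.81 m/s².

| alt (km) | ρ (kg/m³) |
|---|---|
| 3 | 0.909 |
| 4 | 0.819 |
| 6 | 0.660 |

At 4 km, from the table: ρ = 0.819 kg/m³.
In steady level flight, lift balances weight: W = mg = 973 × 9.81 = 9545.1 N.
Dynamic pressure q = 0.5 × 0.819 × 58.2² = 1387 Pa.
CL = W/(q·S) = 9545.1 / (1387 × 14.3) = 0.4812.
CD = 0.0285 + 0.0361 × 0.4812² = 0.03686.
L/D = CL/CD = 0.4812 / 0.03686 = 13.1

L/D = 13.1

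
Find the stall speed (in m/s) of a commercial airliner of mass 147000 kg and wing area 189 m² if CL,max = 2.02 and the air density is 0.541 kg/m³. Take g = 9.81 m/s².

At stall, lift equals weight: L = W = m·g = 147000 × 9.81 = 1.442×10^6 N.
V_stall = √(2W/(ρ·S·CL,max)) = √(2 × 1.442×10^6 / (0.541 × 189 × 2.02))
V_stall = √13960 = 118 m/s

V_stall = 118 m/s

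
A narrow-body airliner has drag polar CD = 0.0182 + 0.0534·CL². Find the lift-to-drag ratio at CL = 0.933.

L/D = 14.4

CD = 0.0182 + 0.0534 × 0.933² = 0.06468
L/D = CL/CD = 0.933 / 0.06468 = 14.4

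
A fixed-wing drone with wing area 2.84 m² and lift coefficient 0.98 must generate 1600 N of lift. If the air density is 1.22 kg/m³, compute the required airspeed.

L = ½ρv²S·CL ⇒ v = √(2L/(ρ·S·CL))
v = √(2 × 1600 / (1.22 × 2.84 × 0.98)) = √942.4 = 30.7 m/s

v = 30.7 m/s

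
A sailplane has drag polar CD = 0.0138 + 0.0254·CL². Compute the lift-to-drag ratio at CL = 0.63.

L/D = 26.4

CD = 0.0138 + 0.0254 × 0.63² = 0.02388
L/D = CL/CD = 0.63 / 0.02388 = 26.4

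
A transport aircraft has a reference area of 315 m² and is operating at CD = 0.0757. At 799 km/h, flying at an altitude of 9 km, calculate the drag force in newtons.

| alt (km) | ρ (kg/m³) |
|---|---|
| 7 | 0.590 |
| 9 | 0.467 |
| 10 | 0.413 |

D = 2.74×10^5 N

At 9 km, from the table: ρ = 0.467 kg/m³.
Convert speed: v = 799 km/h ÷ 3.6 = 221.9 m/s.
Dynamic pressure q = ½ρv² = ½ × 0.467 × 221.9² = 11500 Pa.
D = q·S·CD = 11500 × 315 × 0.0757 = 2.74×10^5 N ≈ 274 kN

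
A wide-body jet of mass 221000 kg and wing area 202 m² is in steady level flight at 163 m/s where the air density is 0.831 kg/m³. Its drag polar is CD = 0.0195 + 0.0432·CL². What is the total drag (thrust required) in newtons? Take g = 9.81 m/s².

Weight W = mg = 221000 × 9.81 = 2.168×10^6 N; in level flight L = W.
q = ½ρv² = ½ × 0.831 × 163² = 11040 Pa.
CL = 2W/(ρv²S) = 2×2.168×10^6/(0.831×163²×202) = 0.9722.
CD = 0.0195 + 0.0432 × 0.9722² = 0.06033.
D = q·S·CD = 11040 × 202 × 0.06033 = 1.345×10^5 N

D = 1.35×10^5 N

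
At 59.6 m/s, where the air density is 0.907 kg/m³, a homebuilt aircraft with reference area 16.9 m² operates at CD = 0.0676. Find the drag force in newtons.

D = 1840 N

Dynamic pressure q = ½ρv² = ½ × 0.907 × 59.6² = 1611 Pa.
D = q·S·CD = 1611 × 16.9 × 0.0676 = 1840 N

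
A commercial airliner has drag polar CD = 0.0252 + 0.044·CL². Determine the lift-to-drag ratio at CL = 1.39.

L/D = 12.6

CD = 0.0252 + 0.044 × 1.39² = 0.1102
L/D = CL/CD = 1.39 / 0.1102 = 12.6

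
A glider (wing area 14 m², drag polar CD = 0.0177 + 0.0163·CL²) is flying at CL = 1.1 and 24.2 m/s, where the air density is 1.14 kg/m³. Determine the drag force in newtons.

CD = 0.0177 + 0.0163 × 1.1² = 0.03742
D = ½ρv²S·CD = ½ × 1.14 × 24.2² × 14 × 0.03742 = 175 N

D = 175 N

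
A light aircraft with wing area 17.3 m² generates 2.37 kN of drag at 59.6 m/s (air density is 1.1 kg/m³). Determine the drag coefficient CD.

CD = 0.0701

From D = ½ρv²S·CD, rearranging gives CD = 2D/(ρv²S).
CD = 2 × 2370 / (1.1 × 59.6² × 17.3) = 0.0701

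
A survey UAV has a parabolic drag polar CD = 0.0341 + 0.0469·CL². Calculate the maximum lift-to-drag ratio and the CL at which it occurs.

(L/D)max = 12.5, at CL = 0.853

For CD = CD0 + K·CL², (L/D)max occurs at CL* = √(CD0/K) and equals 1/(2√(K·CD0)).
(L/D)max = 1/(2√(0.0469 × 0.0341)) = 1/(2 × 0.03999) = 12.5
CL* = √(0.0341/0.0469) = 0.853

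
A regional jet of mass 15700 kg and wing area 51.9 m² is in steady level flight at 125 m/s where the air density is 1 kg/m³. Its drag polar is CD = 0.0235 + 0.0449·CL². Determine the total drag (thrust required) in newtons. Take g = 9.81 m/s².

D = 12200 N

Level flight ⇒ L = W = m·g = 15700 × 9.81 = 1.5402×10^5 N.
q = ½ρv² = ½ × 1 × 125² = 7812 Pa.
CL = W/(q·S) = 1.5402×10^5 / (7812 × 51.9) = 0.3798.
CD = 0.0235 + 0.0449 × 0.3798² = 0.02998.
D = q·S·CD = 7812 × 51.9 × 0.02998 = 12160 N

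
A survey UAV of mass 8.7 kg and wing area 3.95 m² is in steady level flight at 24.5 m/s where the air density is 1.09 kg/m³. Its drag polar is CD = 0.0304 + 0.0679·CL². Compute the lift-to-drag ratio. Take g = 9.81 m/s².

L/D = 2.15

Level flight ⇒ L = W = m·g = 8.7 × 9.81 = 85.347 N.
Dynamic pressure q = 0.5 × 1.09 × 24.5² = 327.1 Pa.
CL = 2W/(ρv²S) = 2×85.347/(1.09×24.5²×3.95) = 0.06605.
CD = 0.0304 + 0.0679 × 0.06605² = 0.0307.
L/D = CL/CD = 0.06605 / 0.0307 = 2.15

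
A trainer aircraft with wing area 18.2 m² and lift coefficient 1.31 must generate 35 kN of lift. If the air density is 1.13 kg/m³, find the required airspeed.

L = ½ρv²S·CL ⇒ v = √(2L/(ρ·S·CL))
v = √(2 × 35000 / (1.13 × 18.2 × 1.31)) = √2598 = 51 m/s

v = 51 m/s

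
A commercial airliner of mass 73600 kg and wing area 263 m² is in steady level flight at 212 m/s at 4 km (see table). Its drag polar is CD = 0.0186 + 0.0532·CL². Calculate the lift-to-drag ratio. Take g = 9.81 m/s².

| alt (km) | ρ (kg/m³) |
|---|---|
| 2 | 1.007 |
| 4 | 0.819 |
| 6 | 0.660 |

At 4 km, from the table: ρ = 0.819 kg/m³.
Level flight ⇒ L = W = m·g = 73600 × 9.81 = 7.2202×10^5 N.
q = ½ρv² = ½ × 0.819 × 212² = 18400 Pa.
CL = W/(q·S) = 7.2202×10^5 / (18400 × 263) = 0.1492.
CD = 0.0186 + 0.0532 × 0.1492² = 0.01978.
L/D = CL/CD = 0.1492 / 0.01978 = 7.54

L/D = 7.54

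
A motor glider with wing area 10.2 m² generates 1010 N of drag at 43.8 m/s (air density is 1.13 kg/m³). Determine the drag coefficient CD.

From D = ½ρv²S·CD, rearranging gives CD = 2D/(ρv²S).
CD = 2 × 1010 / (1.13 × 43.8² × 10.2) = 0.0914

CD = 0.0914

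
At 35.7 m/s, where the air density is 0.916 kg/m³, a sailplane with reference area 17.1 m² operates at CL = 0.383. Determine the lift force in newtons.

L = ½ρv²S·CL = ½ × 0.916 × 35.7² × 17.1 × 0.383 = 3820 N

L = 3820 N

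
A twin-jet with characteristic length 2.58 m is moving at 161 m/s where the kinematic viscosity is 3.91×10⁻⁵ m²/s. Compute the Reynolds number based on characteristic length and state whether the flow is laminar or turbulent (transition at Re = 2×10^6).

Re = 1.06×10^7 (turbulent)

Re = v·c/ν = 161 × 2.58 / (3.91×10⁻⁵) = 1.06×10^7
Since 1.06×10^7 > 2×10^6, the flow is turbulent.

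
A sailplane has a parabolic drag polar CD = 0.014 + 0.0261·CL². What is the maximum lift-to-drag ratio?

(L/D)max = 26.2

For CD = CD0 + K·CL², (L/D)max occurs at CL* = √(CD0/K) and equals 1/(2√(K·CD0)).
(L/D)max = 1/(2√(0.0261 × 0.014)) = 1/(2 × 0.01912) = 26.2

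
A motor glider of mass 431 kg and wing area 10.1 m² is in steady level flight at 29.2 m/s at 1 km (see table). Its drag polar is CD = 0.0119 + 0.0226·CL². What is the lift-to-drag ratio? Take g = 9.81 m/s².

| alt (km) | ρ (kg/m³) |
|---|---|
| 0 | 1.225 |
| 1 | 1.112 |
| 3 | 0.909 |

L/D = 29.9

At 1 km, from the table: ρ = 1.112 kg/m³.
In steady level flight, lift balances weight: W = mg = 431 × 9.81 = 4228.1 N.
q = ½ρv² = ½ × 1.112 × 29.2² = 474.1 Pa.
Required CL = L/(qS) = 4228.1/(474.1·10.1) = 0.883.
CD = 0.0119 + 0.0226 × 0.883² = 0.02952.
L/D = CL/CD = 0.883 / 0.02952 = 29.9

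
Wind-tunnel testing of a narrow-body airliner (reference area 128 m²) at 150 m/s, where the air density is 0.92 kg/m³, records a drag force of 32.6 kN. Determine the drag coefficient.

CD = 0.0246

From D = ½ρv²S·CD, rearranging gives CD = 2D/(ρv²S).
CD = 2 × 32600 / (0.92 × 150² × 128) = 0.0246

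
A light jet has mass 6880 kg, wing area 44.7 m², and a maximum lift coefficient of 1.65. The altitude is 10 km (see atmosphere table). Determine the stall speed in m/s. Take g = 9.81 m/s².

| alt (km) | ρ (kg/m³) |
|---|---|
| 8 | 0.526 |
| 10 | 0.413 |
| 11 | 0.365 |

At 10 km, from the table: ρ = 0.413 kg/m³.
At stall, lift equals weight: L = W = m·g = 6880 × 9.81 = 67490 N.
V_stall = √(2W/(ρ·S·CL,max)) = √(2 × 67490 / (0.413 × 44.7 × 1.65))
V_stall = √4431 = 66.6 m/s

V_stall = 66.6 m/s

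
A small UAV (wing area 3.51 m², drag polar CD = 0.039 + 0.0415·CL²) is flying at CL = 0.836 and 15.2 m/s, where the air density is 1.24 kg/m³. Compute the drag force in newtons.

CD = 0.039 + 0.0415 × 0.836² = 0.068
D = ½ρv²S·CD = ½ × 1.24 × 15.2² × 3.51 × 0.068 = 34.2 N

D = 34.2 N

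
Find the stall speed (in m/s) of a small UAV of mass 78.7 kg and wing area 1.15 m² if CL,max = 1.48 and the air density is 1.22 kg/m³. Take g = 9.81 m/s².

V_stall = 27.3 m/s

At stall, lift equals weight: L = W = m·g = 78.7 × 9.81 = 772 N.
V_stall = √(2W/(ρ·S·CL,max)) = √(2 × 772 / (1.22 × 1.15 × 1.48))
V_stall = √743.6 = 27.3 m/s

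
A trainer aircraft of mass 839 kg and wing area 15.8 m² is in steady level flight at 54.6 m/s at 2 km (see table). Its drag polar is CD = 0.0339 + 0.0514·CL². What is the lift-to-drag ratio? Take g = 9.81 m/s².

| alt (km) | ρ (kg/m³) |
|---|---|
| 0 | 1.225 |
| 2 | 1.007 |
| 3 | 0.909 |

L/D = 8.66

At 2 km, from the table: ρ = 1.007 kg/m³.
Weight W = mg = 839 × 9.81 = 8230.6 N; in level flight L = W.
Dynamic pressure q = 0.5 × 1.007 × 54.6² = 1501 Pa.
CL = 2W/(ρv²S) = 2×8230.6/(1.007×54.6²×15.8) = 0.347.
CD = 0.0339 + 0.0514 × 0.347² = 0.04009.
L/D = CL/CD = 0.347 / 0.04009 = 8.66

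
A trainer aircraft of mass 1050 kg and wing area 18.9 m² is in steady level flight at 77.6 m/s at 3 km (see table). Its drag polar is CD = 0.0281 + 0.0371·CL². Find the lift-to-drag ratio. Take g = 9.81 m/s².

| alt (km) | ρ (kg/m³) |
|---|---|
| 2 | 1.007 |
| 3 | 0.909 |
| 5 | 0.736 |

L/D = 6.73

At 3 km, from the table: ρ = 0.909 kg/m³.
Level flight ⇒ L = W = m·g = 1050 × 9.81 = 10300 N.
q = ½ρv² = ½ × 0.909 × 77.6² = 2737 Pa.
Required CL = L/(qS) = 10300/(2737·18.9) = 0.1991.
CD = 0.0281 + 0.0371 × 0.1991² = 0.02957.
L/D = CL/CD = 0.1991 / 0.02957 = 6.73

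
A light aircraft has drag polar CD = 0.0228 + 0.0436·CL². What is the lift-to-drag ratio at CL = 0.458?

L/D = 14.3

CD = 0.0228 + 0.0436 × 0.458² = 0.03195
L/D = CL/CD = 0.458 / 0.03195 = 14.3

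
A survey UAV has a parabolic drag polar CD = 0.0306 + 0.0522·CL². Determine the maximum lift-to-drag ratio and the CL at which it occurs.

For CD = CD0 + K·CL², (L/D)max occurs at CL* = √(CD0/K) and equals 1/(2√(K·CD0)).
(L/D)max = 1/(2√(0.0522 × 0.0306)) = 1/(2 × 0.03997) = 12.5
CL* = √(0.0306/0.0522) = 0.766

(L/D)max = 12.5, at CL = 0.766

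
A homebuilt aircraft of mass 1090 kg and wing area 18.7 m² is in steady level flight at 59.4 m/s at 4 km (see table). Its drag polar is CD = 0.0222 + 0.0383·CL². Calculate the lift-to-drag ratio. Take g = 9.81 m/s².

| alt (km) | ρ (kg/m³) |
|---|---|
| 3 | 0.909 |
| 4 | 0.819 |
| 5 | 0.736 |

L/D = 14

At 4 km, from the table: ρ = 0.819 kg/m³.
Level flight ⇒ L = W = m·g = 1090 × 9.81 = 10693 N.
q = ½ρv² = ½ × 0.819 × 59.4² = 1445 Pa.
CL = W/(q·S) = 10693 / (1445 × 18.7) = 0.3958.
CD = 0.0222 + 0.0383 × 0.3958² = 0.0282.
L/D = CL/CD = 0.3958 / 0.0282 = 14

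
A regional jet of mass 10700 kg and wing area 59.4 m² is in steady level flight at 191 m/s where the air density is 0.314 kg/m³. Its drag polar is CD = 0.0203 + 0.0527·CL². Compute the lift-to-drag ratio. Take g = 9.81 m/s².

Level flight ⇒ L = W = m·g = 10700 × 9.81 = 1.0497×10^5 N.
Dynamic pressure q = 0.5 × 0.314 × 191² = 5728 Pa.
CL = 2W/(ρv²S) = 2×1.0497×10^5/(0.314×191²×59.4) = 0.3085.
CD = 0.0203 + 0.0527 × 0.3085² = 0.02532.
L/D = CL/CD = 0.3085 / 0.02532 = 12.2

L/D = 12.2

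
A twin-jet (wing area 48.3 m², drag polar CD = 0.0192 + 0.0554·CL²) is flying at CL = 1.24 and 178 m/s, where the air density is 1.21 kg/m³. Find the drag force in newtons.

CD = 0.0192 + 0.0554 × 1.24² = 0.1044
D = ½ρv²S·CD = ½ × 1.21 × 178² × 48.3 × 0.1044 = 96600 N

D = 96600 N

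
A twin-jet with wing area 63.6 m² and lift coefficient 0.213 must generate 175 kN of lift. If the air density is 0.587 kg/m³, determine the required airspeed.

L = ½ρv²S·CL ⇒ v = √(2L/(ρ·S·CL))
v = √(2 × 1.75×10^5 / (0.587 × 63.6 × 0.213)) = √44010 = 210 m/s

v = 210 m/s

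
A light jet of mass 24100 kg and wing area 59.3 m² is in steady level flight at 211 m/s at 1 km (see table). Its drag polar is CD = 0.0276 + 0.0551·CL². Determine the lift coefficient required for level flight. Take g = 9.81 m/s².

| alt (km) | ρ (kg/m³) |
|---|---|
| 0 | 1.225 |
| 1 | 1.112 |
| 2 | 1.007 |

At 1 km, from the table: ρ = 1.112 kg/m³.
In steady level flight, lift balances weight: W = mg = 24100 × 9.81 = 2.3642×10^5 N.
Dynamic pressure q = 0.5 × 1.112 × 211² = 24750 Pa.
Required CL = L/(qS) = 2.3642×10^5/(24750·59.3) = 0.1611.

CL = 0.161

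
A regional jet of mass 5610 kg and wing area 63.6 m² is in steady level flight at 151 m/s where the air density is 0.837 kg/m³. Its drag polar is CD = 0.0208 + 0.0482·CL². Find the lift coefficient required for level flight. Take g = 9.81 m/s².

CL = 0.0907

In steady level flight, lift balances weight: W = mg = 5610 × 9.81 = 55034 N.
Dynamic pressure q = 0.5 × 0.837 × 151² = 9542 Pa.
CL = 2W/(ρv²S) = 2×55034/(0.837×151²×63.6) = 0.09068.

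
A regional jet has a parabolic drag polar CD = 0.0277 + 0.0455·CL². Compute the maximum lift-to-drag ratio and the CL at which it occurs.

(L/D)max = 14.1, at CL = 0.78

For CD = CD0 + K·CL², (L/D)max occurs at CL* = √(CD0/K) and equals 1/(2√(K·CD0)).
(L/D)max = 1/(2√(0.0455 × 0.0277)) = 1/(2 × 0.0355) = 14.1
CL* = √(0.0277/0.0455) = 0.78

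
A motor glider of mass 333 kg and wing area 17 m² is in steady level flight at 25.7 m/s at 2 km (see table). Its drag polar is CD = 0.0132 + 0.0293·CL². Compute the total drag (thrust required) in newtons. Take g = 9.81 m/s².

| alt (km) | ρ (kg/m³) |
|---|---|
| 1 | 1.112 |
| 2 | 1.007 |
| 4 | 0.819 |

At 2 km, from the table: ρ = 1.007 kg/m³.
Weight W = mg = 333 × 9.81 = 3266.7 N; in level flight L = W.
Dynamic pressure q = 0.5 × 1.007 × 25.7² = 332.6 Pa.
Required CL = L/(qS) = 3266.7/(332.6·17) = 0.5778.
CD = 0.0132 + 0.0293 × 0.5778² = 0.02298.
D = q·S·CD = 332.6 × 17 × 0.02298 = 129.9 N

D = 130 N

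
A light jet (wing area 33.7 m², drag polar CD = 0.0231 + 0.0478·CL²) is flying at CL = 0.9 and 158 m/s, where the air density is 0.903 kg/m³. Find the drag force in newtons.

CD = 0.0231 + 0.0478 × 0.9² = 0.06182
D = ½ρv²S·CD = ½ × 0.903 × 158² × 33.7 × 0.06182 = 23500 N

D = 23500 N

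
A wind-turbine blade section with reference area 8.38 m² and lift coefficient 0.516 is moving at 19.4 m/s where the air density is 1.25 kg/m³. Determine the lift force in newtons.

L = ½ρv²S·CL = ½ × 1.25 × 19.4² × 8.38 × 0.516 = 1020 N

L = 1020 N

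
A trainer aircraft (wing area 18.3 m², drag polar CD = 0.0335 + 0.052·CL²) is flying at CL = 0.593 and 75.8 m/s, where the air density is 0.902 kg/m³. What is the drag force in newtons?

D = 2460 N

CD = 0.0335 + 0.052 × 0.593² = 0.05179
D = ½ρv²S·CD = ½ × 0.902 × 75.8² × 18.3 × 0.05179 = 2460 N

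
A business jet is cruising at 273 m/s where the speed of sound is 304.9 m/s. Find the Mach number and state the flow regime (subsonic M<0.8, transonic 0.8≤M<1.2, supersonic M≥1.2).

M = v/a = 273 / 304.9 = 0.895
M = 0.895 → transonic.

M = 0.895 (transonic)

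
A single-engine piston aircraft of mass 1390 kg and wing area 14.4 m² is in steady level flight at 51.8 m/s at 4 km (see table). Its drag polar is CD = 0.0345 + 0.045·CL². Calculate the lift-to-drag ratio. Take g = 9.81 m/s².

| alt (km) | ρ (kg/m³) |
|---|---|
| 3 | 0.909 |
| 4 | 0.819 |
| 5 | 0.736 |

L/D = 12.7

At 4 km, from the table: ρ = 0.819 kg/m³.
In steady level flight, lift balances weight: W = mg = 1390 × 9.81 = 13636 N.
Dynamic pressure q = 0.5 × 0.819 × 51.8² = 1099 Pa.
CL = W/(q·S) = 13636 / (1099 × 14.4) = 0.8618.
CD = 0.0345 + 0.045 × 0.8618² = 0.06792.
L/D = CL/CD = 0.8618 / 0.06792 = 12.7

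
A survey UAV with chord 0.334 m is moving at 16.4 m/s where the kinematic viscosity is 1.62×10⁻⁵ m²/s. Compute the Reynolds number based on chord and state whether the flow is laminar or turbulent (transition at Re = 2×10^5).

Re = v·c/ν = 16.4 × 0.334 / (1.62×10⁻⁵) = 3.38×10^5
Since 3.38×10^5 > 2×10^5, the flow is turbulent.

Re = 3.38×10^5 (turbulent)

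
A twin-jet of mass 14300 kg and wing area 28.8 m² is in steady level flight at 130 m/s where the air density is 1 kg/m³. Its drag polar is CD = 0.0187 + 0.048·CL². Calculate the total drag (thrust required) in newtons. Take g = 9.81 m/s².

D = 8430 N

Weight W = mg = 14300 × 9.81 = 1.4028×10^5 N; in level flight L = W.
q = ½ρv² = ½ × 1 × 130² = 8450 Pa.
CL = W/(q·S) = 1.4028×10^5 / (8450 × 28.8) = 0.5764.
CD = 0.0187 + 0.048 × 0.5764² = 0.03465.
D = q·S·CD = 8450 × 28.8 × 0.03465 = 8432 N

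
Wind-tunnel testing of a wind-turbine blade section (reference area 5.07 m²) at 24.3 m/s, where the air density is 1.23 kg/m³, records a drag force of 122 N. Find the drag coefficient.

CD = 0.0663

From D = ½ρv²S·CD, rearranging gives CD = 2D/(ρv²S).
CD = 2 × 122 / (1.23 × 24.3² × 5.07) = 0.0663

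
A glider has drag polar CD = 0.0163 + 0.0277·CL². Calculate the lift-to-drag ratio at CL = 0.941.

CD = 0.0163 + 0.0277 × 0.941² = 0.04083
L/D = CL/CD = 0.941 / 0.04083 = 23

L/D = 23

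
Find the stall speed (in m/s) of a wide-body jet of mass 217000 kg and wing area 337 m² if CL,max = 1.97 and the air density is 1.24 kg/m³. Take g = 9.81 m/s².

Stall occurs when L = W at CL,max. W = mg = 217000 × 9.81 = 2.129×10^6 N.
From L = ½ρV²S·CL,max = W: V_stall = √(2W/(ρSCL,max)) = √(2·2.129×10^6/(1.24·337·1.97))
V_stall = √5172 = 71.9 m/s

V_stall = 71.9 m/s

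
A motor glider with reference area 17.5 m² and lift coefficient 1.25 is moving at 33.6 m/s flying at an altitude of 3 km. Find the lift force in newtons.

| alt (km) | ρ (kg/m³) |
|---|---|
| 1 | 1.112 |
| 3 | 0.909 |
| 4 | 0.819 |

L = 11200 N

At 3 km, from the table: ρ = 0.909 kg/m³.
Dynamic pressure q = ½ρv² = ½ × 0.909 × 33.6² = 513.1 Pa.
L = q·S·CL = 513.1 × 17.5 × 1.25 = 11200 N ≈ 11.2 kN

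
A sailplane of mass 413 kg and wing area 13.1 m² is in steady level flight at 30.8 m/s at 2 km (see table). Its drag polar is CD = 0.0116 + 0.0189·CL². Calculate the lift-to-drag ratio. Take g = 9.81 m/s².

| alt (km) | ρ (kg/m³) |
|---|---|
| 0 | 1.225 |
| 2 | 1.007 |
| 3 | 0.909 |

L/D = 33.2

At 2 km, from the table: ρ = 1.007 kg/m³.
Weight W = mg = 413 × 9.81 = 4051.5 N; in level flight L = W.
q = ½ρv² = ½ × 1.007 × 30.8² = 477.6 Pa.
Required CL = L/(qS) = 4051.5/(477.6·13.1) = 0.6475.
CD = 0.0116 + 0.0189 × 0.6475² = 0.01952.
L/D = CL/CD = 0.6475 / 0.01952 = 33.2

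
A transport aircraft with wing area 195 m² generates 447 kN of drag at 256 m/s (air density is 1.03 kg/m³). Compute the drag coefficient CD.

From D = ½ρv²S·CD, rearranging gives CD = 2D/(ρv²S).
CD = 2 × 4.47×10^5 / (1.03 × 256² × 195) = 0.0679

CD = 0.0679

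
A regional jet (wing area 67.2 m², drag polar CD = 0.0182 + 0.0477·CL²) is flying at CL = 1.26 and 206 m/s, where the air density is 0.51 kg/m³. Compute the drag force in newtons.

CD = 0.0182 + 0.0477 × 1.26² = 0.09393
D = ½ρv²S·CD = ½ × 0.51 × 206² × 67.2 × 0.09393 = 68300 N

D = 68300 N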